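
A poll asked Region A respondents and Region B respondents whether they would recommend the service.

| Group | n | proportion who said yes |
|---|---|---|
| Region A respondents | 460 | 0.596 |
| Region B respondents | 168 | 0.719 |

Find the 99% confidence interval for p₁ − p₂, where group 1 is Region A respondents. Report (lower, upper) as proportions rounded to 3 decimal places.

(-0.230, -0.016)

The two standard errors are √(0.5960×0.4040/460) = 0.02288 and √(0.7190×0.2810/168) = 0.03468.
Because the samples are independent, SE_diff = √(0.02288² + 0.03468²) = 0.04155.
Using z* = 2.576 for 99%, ME = 2.576 × 0.04155 = 0.10703.
p̂₁ − p̂₂ = -0.1230; interval -0.1230 ± 0.10703 gives (-0.230, -0.016).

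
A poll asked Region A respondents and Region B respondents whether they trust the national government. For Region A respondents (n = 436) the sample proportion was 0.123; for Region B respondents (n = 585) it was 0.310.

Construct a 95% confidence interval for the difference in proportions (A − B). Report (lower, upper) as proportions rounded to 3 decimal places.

The two standard errors are √(0.1230×0.8770/436) = 0.01573 and √(0.3100×0.6900/585) = 0.01912.
Because the samples are independent, SE_diff = √(0.01573² + 0.01912²) = 0.02476.
Using z* = 1.960 for 95%, ME = 1.960 × 0.02476 = 0.04853.
p̂₁ − p̂₂ = -0.1870; interval -0.1870 ± 0.04853 gives (-0.236, -0.138).

(-0.236, -0.138)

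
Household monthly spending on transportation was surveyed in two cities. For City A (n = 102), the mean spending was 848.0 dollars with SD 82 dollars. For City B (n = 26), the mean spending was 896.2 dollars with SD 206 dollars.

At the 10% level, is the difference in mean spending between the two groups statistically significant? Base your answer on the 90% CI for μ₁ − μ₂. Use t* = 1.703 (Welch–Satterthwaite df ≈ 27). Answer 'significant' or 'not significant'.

not significant

Per-group SEs: s₁/√n₁ = 82/√102 = 8.1192, s₂/√n₂ = 206/√26 = 40.3999.
Unpooled SE of the difference: √(65.92140864 + 1632.15192001) = 41.2077.
Margin of error = t* · SE = 1.703 × 41.2077 = 70.1767.
x̄₁ − x̄₂ = 848.0 − 896.2 = -48.2000.
CI: -48.2000 ± 70.1767 = (-118.3767, 21.9767).
The interval (-118.3767, 21.9767) contains 0, so the difference is not significant.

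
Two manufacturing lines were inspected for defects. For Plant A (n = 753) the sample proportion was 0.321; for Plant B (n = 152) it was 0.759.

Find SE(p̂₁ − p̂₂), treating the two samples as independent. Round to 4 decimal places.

SE₁ = √(p̂₁(1−p̂₁)/n₁) = √(0.3210·0.6790/753) = 0.01701; SE₂ = √(0.7590·0.2410/152) = 0.03469.
Independent samples: SE of the difference = √(SE₁² + SE₂²) = √(0.0002893401 + 0.0012033961) = 0.03864.

0.0386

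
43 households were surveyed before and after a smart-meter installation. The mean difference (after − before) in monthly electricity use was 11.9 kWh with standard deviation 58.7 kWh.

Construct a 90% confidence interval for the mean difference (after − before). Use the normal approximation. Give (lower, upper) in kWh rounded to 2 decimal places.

This is a matched-pairs design, so SE = s_d/√n = 58.7/√43 = 8.9517.
Margin = 1.645 × 8.9517 = 14.7255; the interval is 11.9 ± 14.7255 = (-2.83, 26.63).

(-2.83, 26.63)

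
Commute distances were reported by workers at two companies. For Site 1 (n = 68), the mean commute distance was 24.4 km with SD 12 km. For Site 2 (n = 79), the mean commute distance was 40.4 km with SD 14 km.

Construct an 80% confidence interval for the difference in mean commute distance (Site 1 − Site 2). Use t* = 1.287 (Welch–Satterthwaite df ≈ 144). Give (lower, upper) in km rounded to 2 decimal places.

(-18.76, -13.24)

Per-group SEs: s₁/√n₁ = 12/√68 = 1.4552, s₂/√n₂ = 14/√79 = 1.5751.
Unpooled SE of the difference: √(2.11760704 + 2.48094001) = 2.1444.
Margin of error = t* · SE = 1.287 × 2.1444 = 2.7598.
x̄₁ − x̄₂ = 24.4 − 40.4 = -16.0000.
CI: -16.0000 ± 2.7598 = (-18.76, -13.24).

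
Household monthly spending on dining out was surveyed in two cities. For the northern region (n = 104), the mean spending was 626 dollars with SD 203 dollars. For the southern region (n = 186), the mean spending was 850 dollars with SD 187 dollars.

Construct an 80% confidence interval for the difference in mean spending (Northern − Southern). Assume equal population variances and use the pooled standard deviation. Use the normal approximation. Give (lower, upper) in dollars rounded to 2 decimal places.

Pooled variance s_p² = [103·203² + 185·187²] / (104+186−2) = 37200.6667, so s_p = 192.8747.
SE_diff = s_p·√(1/n₁ + 1/n₂) = 192.8747·√(1/104 + 1/186) = 23.6157.
z* = 1.282; margin = 1.282 × 23.6157 = 30.2753.
Difference = 626 − 850 = -224.0000.
-224.0000 ± 30.2753 → (-254.28, -193.72).

(-254.28, -193.72)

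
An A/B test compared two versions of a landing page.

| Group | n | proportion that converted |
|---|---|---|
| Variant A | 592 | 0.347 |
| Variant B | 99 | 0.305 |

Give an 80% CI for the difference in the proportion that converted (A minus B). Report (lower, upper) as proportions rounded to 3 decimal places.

SE₁ = √(p̂₁(1−p̂₁)/n₁) = √(0.3470·0.6530/592) = 0.01956; SE₂ = √(0.3050·0.6950/99) = 0.04627.
Independent samples: SE of the difference = √(SE₁² + SE₂²) = √(0.0003825936 + 0.0021409129) = 0.05023.
z* for 80% confidence is 1.282, so the margin of error is 1.282 × 0.05023 = 0.06439.
Point estimate p̂₁ − p̂₂ = 0.3470 − 0.3050 = 0.0420.
0.0420 ± 0.06439 → (-0.022, 0.106).

(-0.022, 0.106)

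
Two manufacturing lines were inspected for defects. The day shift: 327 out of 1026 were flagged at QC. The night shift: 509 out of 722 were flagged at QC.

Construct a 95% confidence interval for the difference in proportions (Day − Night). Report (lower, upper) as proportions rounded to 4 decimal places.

(-0.4301, -0.3425)

First, p̂₁ = 327/1026 = 0.3187; p̂₂ = 509/722 = 0.7050.
The two standard errors are √(0.3187×0.6813/1026) = 0.01455 and √(0.7050×0.2950/722) = 0.01697.
Because the samples are independent, SE_diff = √(0.01455² + 0.01697²) = 0.02235.
Using z* = 1.960 for 95%, ME = 1.960 × 0.02235 = 0.04381.
p̂₁ − p̂₂ = -0.3863; interval -0.3863 ± 0.04381 gives (-0.4301, -0.3425).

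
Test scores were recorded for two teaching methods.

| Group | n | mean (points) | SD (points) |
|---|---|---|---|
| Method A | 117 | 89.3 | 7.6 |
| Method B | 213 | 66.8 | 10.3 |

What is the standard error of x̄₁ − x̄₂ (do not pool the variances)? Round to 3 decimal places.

0.996

SE₁ = s₁/√n₁ = 7.6/√117 = 0.7026; SE₂ = 10.3/√213 = 0.7057.
Independent samples, unequal variances: SE_diff = √(SE₁² + SE₂²) = √(0.49364676 + 0.49801249) = 0.9958.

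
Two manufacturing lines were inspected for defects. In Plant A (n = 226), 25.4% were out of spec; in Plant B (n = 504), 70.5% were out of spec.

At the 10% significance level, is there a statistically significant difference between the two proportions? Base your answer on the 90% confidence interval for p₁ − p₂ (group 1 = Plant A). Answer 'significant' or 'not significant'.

Each SE is √(p̂(1−p̂)/n): √(0.2540·0.7460/226) = 0.02896 and √(0.7050·0.2950/504) = 0.02031.
SE(p̂₁ − p̂₂) = √(SE₁² + SE₂²) = √(0.0008386816 + 0.0004124961) = 0.03537, since the two samples are independent.
At 90% confidence z* = 1.645; margin = 1.645 × 0.03537 = 0.05818.
The difference is 0.2540 − 0.7050 = -0.4510, so the interval is -0.4510 ± 0.05818 = (-0.50918, -0.39282).
The interval (-0.50918, -0.39282) does not contain 0, so the difference is significant.

significant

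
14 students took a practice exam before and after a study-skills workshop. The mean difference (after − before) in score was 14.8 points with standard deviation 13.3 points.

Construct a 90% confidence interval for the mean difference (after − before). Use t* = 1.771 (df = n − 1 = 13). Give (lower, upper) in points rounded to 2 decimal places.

This is a matched-pairs design, so SE = s_d/√n = 13.3/√14 = 3.5546.
Margin = 1.771 × 3.5546 = 6.2952; the interval is 14.8 ± 6.2952 = (8.50, 21.10).

(8.50, 21.10)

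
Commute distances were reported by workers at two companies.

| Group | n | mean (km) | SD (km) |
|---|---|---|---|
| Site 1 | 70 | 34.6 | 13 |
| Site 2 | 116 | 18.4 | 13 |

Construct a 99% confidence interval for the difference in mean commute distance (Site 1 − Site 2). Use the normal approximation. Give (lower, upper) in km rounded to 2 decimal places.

(11.13, 21.27)

SE₁ = s₁/√n₁ = 13/√70 = 1.5538; SE₂ = 13/√116 = 1.2070.
Independent samples, unequal variances: SE_diff = √(SE₁² + SE₂²) = √(2.41429444 + 1.456849) = 1.9675.
z* = 2.576, so margin of error = 2.576 × 1.9675 = 5.0683.
Difference in means = 34.6 − 18.4 = 16.2000.
16.2000 ± 5.0683 → (11.13, 21.27).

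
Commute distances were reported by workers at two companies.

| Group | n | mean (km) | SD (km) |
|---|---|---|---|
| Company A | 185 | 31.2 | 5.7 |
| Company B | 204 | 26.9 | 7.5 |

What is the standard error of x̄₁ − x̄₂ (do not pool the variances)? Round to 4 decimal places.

Per-group SEs: s₁/√n₁ = 5.7/√185 = 0.4191, s₂/√n₂ = 7.5/√204 = 0.5251.
Unpooled SE of the difference: √(0.17564481 + 0.27573001) = 0.6718.

0.6718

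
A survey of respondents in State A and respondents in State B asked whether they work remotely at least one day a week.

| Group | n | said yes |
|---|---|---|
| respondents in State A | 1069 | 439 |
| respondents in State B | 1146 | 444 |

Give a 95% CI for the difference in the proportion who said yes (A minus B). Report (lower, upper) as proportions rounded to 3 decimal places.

(-0.018, 0.064)

p̂₁ = 439/1069 = 0.4107 and p̂₂ = 444/1146 = 0.3874.
SE₁ = √(p̂₁(1−p̂₁)/n₁) = √(0.4107·0.5893/1069) = 0.01505; SE₂ = √(0.3874·0.6126/1146) = 0.01439.
Independent samples: SE of the difference = √(SE₁² + SE₂²) = √(0.0002265025 + 0.0002070721) = 0.02082.
z* for 95% confidence is 1.960, so the margin of error is 1.960 × 0.02082 = 0.04081.
Point estimate p̂₁ − p̂₂ = 0.4107 − 0.3874 = 0.0233.
0.0233 ± 0.04081 → (-0.018, 0.064).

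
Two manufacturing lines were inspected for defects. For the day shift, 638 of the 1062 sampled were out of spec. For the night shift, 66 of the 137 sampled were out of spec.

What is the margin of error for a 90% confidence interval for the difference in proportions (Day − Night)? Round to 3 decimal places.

0.074

p̂₁ = 638/1062 = 0.6008 and p̂₂ = 66/137 = 0.4818.
SE₁ = √(p̂₁(1−p̂₁)/n₁) = √(0.6008·0.3992/1062) = 0.01503; SE₂ = √(0.4818·0.5182/137) = 0.04269.
Independent samples: SE of the difference = √(SE₁² + SE₂²) = √(0.0002259009 + 0.0018224361) = 0.04526.
z* for 90% confidence is 1.645, so the margin of error is 1.645 × 0.04526 = 0.07445.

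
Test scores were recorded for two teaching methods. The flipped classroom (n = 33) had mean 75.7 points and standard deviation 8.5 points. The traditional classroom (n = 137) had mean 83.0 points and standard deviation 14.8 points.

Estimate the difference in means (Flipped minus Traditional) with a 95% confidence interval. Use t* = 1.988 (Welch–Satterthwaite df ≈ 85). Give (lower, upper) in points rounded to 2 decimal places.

SE₁ = s₁/√n₁ = 8.5/√33 = 1.4797; SE₂ = 14.8/√137 = 1.2644.
Independent samples, unequal variances: SE_diff = √(SE₁² + SE₂²) = √(2.18951209 + 1.59870736) = 1.9463.
t* = 1.988, so margin of error = 1.988 × 1.9463 = 3.8692.
Difference in means = 75.7 − 83.0 = -7.3000.
-7.3000 ± 3.8692 → (-11.17, -3.43).

(-11.17, -3.43)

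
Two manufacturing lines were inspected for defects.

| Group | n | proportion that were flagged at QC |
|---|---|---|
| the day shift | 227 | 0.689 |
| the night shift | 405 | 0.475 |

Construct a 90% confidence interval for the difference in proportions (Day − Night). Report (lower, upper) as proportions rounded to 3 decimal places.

(0.149, 0.279)

SE₁ = √(p̂₁(1−p̂₁)/n₁) = √(0.6890·0.3110/227) = 0.03072; SE₂ = √(0.4750·0.5250/405) = 0.02481.
Independent samples: SE of the difference = √(SE₁² + SE₂²) = √(0.0009437184 + 0.0006155361) = 0.03949.
z* for 90% confidence is 1.645, so the margin of error is 1.645 × 0.03949 = 0.06496.
Point estimate p̂₁ − p̂₂ = 0.6890 − 0.4750 = 0.2140.
0.2140 ± 0.06496 → (0.149, 0.279).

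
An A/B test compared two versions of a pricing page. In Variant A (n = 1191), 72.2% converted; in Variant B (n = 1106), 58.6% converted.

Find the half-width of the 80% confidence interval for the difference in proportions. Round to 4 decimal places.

The two standard errors are √(0.7220×0.2780/1191) = 0.01298 and √(0.5860×0.4140/1106) = 0.01481.
Because the samples are independent, SE_diff = √(0.01298² + 0.01481²) = 0.01969.
Using z* = 1.282 for 80%, ME = 1.282 × 0.01969 = 0.02524.

0.0252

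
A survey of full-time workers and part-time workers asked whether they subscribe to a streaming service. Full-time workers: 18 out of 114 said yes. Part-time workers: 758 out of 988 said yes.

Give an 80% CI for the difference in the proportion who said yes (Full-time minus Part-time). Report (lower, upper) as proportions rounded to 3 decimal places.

(-0.656, -0.562)

First, p̂₁ = 18/114 = 0.1579; p̂₂ = 758/988 = 0.7672.
The two standard errors are √(0.1579×0.8421/114) = 0.03415 and √(0.7672×0.2328/988) = 0.01345.
Because the samples are independent, SE_diff = √(0.03415² + 0.01345²) = 0.03670.
Using z* = 1.282 for 80%, ME = 1.282 × 0.03670 = 0.04705.
p̂₁ − p̂₂ = -0.6093; interval -0.6093 ± 0.04705 gives (-0.656, -0.562).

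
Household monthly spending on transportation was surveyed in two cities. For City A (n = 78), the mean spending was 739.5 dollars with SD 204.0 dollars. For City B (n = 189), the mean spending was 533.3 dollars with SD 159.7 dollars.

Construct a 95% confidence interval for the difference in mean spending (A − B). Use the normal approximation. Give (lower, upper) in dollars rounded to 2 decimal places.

Standard errors of each mean: 204.0/√78 = 23.0985 and 159.7/√189 = 11.6165.
SE(x̄₁ − x̄₂) = √(23.0985² + 11.6165²) = 25.8551 for independent samples with unequal variances.
With z* = 1.960, the margin is 1.960 × 25.8551 = 50.6760.
x̄₁ − x̄₂ = 739.5 − 533.3 = 206.2000; the interval is 206.2000 ± 50.6760 = (155.52, 256.88).

(155.52, 256.88)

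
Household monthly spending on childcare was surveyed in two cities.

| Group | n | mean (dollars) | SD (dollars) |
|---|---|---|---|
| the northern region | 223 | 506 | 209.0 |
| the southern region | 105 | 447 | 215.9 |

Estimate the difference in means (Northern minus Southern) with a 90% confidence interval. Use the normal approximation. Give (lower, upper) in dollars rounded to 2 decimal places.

Standard errors of each mean: 209.0/√223 = 13.9957 and 215.9/√105 = 21.0697.
SE(x̄₁ − x̄₂) = √(13.9957² + 21.0697²) = 25.2945 for independent samples with unequal variances.
With z* = 1.645, the margin is 1.645 × 25.2945 = 41.6095.
x̄₁ − x̄₂ = 506 − 447 = 59.0000; the interval is 59.0000 ± 41.6095 = (17.39, 100.61).

(17.39, 100.61)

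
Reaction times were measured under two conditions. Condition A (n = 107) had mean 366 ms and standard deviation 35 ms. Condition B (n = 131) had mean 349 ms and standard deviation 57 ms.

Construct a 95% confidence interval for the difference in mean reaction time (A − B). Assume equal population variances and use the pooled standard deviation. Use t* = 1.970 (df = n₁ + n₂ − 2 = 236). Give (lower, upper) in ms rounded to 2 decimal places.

(4.58, 29.42)

s_p = √[((n₁−1)s₁² + (n₂−1)s₂²)/(n₁+n₂−2)] = √[(106·35² + 130·57²)/236] = 48.3727.
SE = 48.3727·√(1/107 + 1/131) = 6.3032.
With t* = 1.970, margin = 1.970 × 6.3032 = 12.4173.
x̄₁ − x̄₂ = 366 − 349 = 17.0000; interval 17.0000 ± 12.4173 = (4.58, 29.42).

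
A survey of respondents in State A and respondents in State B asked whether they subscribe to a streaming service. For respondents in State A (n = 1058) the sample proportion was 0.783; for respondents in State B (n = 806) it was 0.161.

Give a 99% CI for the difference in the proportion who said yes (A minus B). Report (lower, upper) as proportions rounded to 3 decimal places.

SE₁ = √(p̂₁(1−p̂₁)/n₁) = √(0.7830·0.2170/1058) = 0.01267; SE₂ = √(0.1610·0.8390/806) = 0.01295.
Independent samples: SE of the difference = √(SE₁² + SE₂²) = √(0.0001605289 + 0.0001677025) = 0.01812.
z* for 99% confidence is 2.576, so the margin of error is 2.576 × 0.01812 = 0.04668.
Point estimate p̂₁ − p̂₂ = 0.7830 − 0.1610 = 0.6220.
0.6220 ± 0.04668 → (0.575, 0.669).

(0.575, 0.669)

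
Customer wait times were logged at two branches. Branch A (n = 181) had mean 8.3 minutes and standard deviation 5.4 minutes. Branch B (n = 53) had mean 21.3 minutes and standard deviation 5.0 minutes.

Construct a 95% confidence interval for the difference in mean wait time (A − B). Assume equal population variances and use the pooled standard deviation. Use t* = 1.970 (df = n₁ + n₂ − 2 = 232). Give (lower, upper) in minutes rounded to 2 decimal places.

(-14.63, -11.37)

Pooled variance s_p² = [180·5.4² + 52·5.0²] / (181+53−2) = 28.2276, so s_p = 5.3130.
SE_diff = s_p·√(1/n₁ + 1/n₂) = 5.3130·√(1/181 + 1/53) = 0.8298.
t* = 1.970; margin = 1.970 × 0.8298 = 1.6347.
Difference = 8.3 − 21.3 = -13.0000.
-13.0000 ± 1.6347 → (-14.63, -11.37).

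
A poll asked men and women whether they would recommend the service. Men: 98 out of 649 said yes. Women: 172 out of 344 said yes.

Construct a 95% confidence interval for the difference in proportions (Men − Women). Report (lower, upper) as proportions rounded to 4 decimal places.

(-0.4086, -0.2894)

First, p̂₁ = 98/649 = 0.1510; p̂₂ = 172/344 = 0.5000.
The two standard errors are √(0.1510×0.8490/649) = 0.01405 and √(0.5000×0.5000/344) = 0.02696.
Because the samples are independent, SE_diff = √(0.01405² + 0.02696²) = 0.03040.
Using z* = 1.960 for 95%, ME = 1.960 × 0.03040 = 0.05958.
p̂₁ − p̂₂ = -0.3490; interval -0.3490 ± 0.05958 gives (-0.4086, -0.2894).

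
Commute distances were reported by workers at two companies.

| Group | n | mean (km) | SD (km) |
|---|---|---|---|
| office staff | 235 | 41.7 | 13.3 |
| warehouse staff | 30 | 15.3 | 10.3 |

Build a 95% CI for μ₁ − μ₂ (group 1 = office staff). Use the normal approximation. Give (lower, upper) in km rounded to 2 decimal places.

Standard errors of each mean: 13.3/√235 = 0.8676 and 10.3/√30 = 1.8805.
SE(x̄₁ − x̄₂) = √(0.8676² + 1.8805²) = 2.0710 for independent samples with unequal variances.
With z* = 1.960, the margin is 1.960 × 2.0710 = 4.0592.
x̄₁ − x̄₂ = 41.7 − 15.3 = 26.4000; the interval is 26.4000 ± 4.0592 = (22.34, 30.46).

(22.34, 30.46)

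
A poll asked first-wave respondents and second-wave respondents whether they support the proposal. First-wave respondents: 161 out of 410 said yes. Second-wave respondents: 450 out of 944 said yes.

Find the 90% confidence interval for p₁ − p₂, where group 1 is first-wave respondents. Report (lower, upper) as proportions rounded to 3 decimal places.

(-0.132, -0.036)

First, p̂₁ = 161/410 = 0.3927; p̂₂ = 450/944 = 0.4767.
The two standard errors are √(0.3927×0.6073/410) = 0.02412 and √(0.4767×0.5233/944) = 0.01626.
Because the samples are independent, SE_diff = √(0.02412² + 0.01626²) = 0.02909.
Using z* = 1.645 for 90%, ME = 1.645 × 0.02909 = 0.04785.
p̂₁ − p̂₂ = -0.0840; interval -0.0840 ± 0.04785 gives (-0.132, -0.036).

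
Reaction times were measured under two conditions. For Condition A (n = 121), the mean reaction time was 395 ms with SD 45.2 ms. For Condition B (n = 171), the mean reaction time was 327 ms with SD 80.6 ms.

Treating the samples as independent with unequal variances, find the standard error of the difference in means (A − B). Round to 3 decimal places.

7.408

Standard errors of each mean: 45.2/√121 = 4.1091 and 80.6/√171 = 6.1636.
SE(x̄₁ − x̄₂) = √(4.1091² + 6.1636²) = 7.4077 for independent samples with unequal variances.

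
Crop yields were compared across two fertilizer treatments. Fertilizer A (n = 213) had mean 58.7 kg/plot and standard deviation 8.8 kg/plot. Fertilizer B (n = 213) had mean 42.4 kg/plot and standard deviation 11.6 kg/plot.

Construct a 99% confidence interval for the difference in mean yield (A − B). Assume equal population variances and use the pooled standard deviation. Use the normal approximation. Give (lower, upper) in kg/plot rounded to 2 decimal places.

(13.73, 18.87)

s_p = √[((n₁−1)s₁² + (n₂−1)s₂²)/(n₁+n₂−2)] = √[(212·8.8² + 212·11.6²)/424] = 10.2956.
SE = 10.2956·√(1/213 + 1/213) = 0.9976.
With z* = 2.576, margin = 2.576 × 0.9976 = 2.5698.
x̄₁ − x̄₂ = 58.7 − 42.4 = 16.3000; interval 16.3000 ± 2.5698 = (13.73, 18.87).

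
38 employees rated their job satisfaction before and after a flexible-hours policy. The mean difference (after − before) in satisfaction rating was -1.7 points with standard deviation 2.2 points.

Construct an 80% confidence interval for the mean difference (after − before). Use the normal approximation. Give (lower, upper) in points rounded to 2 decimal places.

(-2.16, -1.24)

Paired design: SE = s_d/√n = 2.2/√38 = 0.3569.
z* = 1.282; margin of error = 1.282 × 0.3569 = 0.4575.
-1.7 ± 0.4575 → (-2.16, -1.24).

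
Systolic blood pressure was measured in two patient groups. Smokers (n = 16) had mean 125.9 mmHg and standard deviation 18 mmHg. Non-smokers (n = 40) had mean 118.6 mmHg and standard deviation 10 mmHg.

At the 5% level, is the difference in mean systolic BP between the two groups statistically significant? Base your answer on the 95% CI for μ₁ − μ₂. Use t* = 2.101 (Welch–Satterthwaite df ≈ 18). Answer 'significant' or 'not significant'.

Per-group SEs: s₁/√n₁ = 18/√16 = 4.5000, s₂/√n₂ = 10/√40 = 1.5811.
Unpooled SE of the difference: √(20.25 + 2.49987721) = 4.7697.
Margin of error = t* · SE = 2.101 × 4.7697 = 10.0211.
x̄₁ − x̄₂ = 125.9 − 118.6 = 7.3000.
CI: 7.3000 ± 10.0211 = (-2.7211, 17.3211).
The interval (-2.7211, 17.3211) contains 0, so the difference is not significant.

not significant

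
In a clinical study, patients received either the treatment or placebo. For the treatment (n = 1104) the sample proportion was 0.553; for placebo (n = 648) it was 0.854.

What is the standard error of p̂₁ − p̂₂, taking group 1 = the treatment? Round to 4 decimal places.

0.0204

The two standard errors are √(0.5530×0.4470/1104) = 0.01496 and √(0.8540×0.1460/648) = 0.01387.
Because the samples are independent, SE_diff = √(0.01496² + 0.01387²) = 0.02040.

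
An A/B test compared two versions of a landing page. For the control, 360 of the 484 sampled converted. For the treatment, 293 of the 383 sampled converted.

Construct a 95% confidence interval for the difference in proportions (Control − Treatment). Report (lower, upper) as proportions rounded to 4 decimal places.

(-0.0788, 0.0364)

First, p̂₁ = 360/484 = 0.7438; p̂₂ = 293/383 = 0.7650.
The two standard errors are √(0.7438×0.2562/484) = 0.01984 and √(0.7650×0.2350/383) = 0.02167.
Because the samples are independent, SE_diff = √(0.01984² + 0.02167²) = 0.02938.
Using z* = 1.960 for 95%, ME = 1.960 × 0.02938 = 0.05758.
p̂₁ − p̂₂ = -0.0212; interval -0.0212 ± 0.05758 gives (-0.0788, 0.0364).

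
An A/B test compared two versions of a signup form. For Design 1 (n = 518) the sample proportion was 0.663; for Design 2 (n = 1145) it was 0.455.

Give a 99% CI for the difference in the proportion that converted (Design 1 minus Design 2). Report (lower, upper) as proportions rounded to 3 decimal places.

(0.142, 0.274)

Each SE is √(p̂(1−p̂)/n): √(0.6630·0.3370/518) = 0.02077 and √(0.4550·0.5450/1145) = 0.01472.
SE(p̂₁ − p̂₂) = √(SE₁² + SE₂²) = √(0.0004313929 + 0.0002166784) = 0.02546, since the two samples are independent.
At 99% confidence z* = 2.576; margin = 2.576 × 0.02546 = 0.06558.
The difference is 0.6630 − 0.4550 = 0.2080, so the interval is 0.2080 ± 0.06558 = (0.142, 0.274).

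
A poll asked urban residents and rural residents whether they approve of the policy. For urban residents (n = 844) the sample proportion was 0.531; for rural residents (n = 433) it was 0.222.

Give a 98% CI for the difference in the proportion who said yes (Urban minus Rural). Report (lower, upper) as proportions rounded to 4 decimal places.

The two standard errors are √(0.5310×0.4690/844) = 0.01718 and √(0.2220×0.7780/433) = 0.01997.
Because the samples are independent, SE_diff = √(0.01718² + 0.01997²) = 0.02634.
Using z* = 2.326 for 98%, ME = 2.326 × 0.02634 = 0.06127.
p̂₁ − p̂₂ = 0.3090; interval 0.3090 ± 0.06127 gives (0.2477, 0.3703).

(0.2477, 0.3703)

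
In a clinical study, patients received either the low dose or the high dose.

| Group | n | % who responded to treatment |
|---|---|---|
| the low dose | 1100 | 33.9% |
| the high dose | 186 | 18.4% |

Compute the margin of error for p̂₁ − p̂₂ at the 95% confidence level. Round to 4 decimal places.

Each SE is √(p̂(1−p̂)/n): √(0.3390·0.6610/1100) = 0.01427 and √(0.1840·0.8160/186) = 0.02841.
SE(p̂₁ − p̂₂) = √(SE₁² + SE₂²) = √(0.0002036329 + 0.0008071281) = 0.03179, since the two samples are independent.
At 95% confidence z* = 1.960; margin = 1.960 × 0.03179 = 0.06231.

0.0623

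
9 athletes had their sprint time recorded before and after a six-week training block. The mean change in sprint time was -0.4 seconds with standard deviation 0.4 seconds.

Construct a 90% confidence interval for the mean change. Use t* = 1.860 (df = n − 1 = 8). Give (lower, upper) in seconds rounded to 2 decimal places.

This is a matched-pairs design, so SE = s_d/√n = 0.4/√9 = 0.1333.
Margin = 1.860 × 0.1333 = 0.2479; the interval is -0.4 ± 0.2479 = (-0.65, -0.15).

(-0.65, -0.15)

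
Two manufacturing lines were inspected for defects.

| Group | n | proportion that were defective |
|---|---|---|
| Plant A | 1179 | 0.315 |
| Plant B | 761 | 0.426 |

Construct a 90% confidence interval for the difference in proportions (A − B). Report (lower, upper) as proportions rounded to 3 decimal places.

(-0.148, -0.074)

SE₁ = √(p̂₁(1−p̂₁)/n₁) = √(0.3150·0.6850/1179) = 0.01353; SE₂ = √(0.4260·0.5740/761) = 0.01793.
Independent samples: SE of the difference = √(SE₁² + SE₂²) = √(0.0001830609 + 0.0003214849) = 0.02246.
z* for 90% confidence is 1.645, so the margin of error is 1.645 × 0.02246 = 0.03695.
Point estimate p̂₁ − p̂₂ = 0.3150 − 0.4260 = -0.1110.
-0.1110 ± 0.03695 → (-0.148, -0.074).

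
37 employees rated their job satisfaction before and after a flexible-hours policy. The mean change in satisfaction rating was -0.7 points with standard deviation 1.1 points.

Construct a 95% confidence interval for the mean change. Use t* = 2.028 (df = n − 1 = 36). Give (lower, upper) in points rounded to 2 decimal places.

Paired design: SE = s_d/√n = 1.1/√37 = 0.1808.
t* = 2.028; margin of error = 2.028 × 0.1808 = 0.3667.
-0.7 ± 0.3667 → (-1.07, -0.33).

(-1.07, -0.33)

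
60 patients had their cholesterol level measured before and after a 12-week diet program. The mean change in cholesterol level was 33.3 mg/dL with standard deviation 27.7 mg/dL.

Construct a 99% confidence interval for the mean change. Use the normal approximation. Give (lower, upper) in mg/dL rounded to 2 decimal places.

(24.09, 42.51)

This is a matched-pairs design, so SE = s_d/√n = 27.7/√60 = 3.5761.
Margin = 2.576 × 3.5761 = 9.2120; the interval is 33.3 ± 9.2120 = (24.09, 42.51).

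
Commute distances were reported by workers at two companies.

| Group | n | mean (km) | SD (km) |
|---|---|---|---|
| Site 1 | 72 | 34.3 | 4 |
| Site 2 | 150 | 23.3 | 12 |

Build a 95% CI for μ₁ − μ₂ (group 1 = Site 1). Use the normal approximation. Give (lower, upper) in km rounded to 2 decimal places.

(8.87, 13.13)

Standard errors of each mean: 4/√72 = 0.4714 and 12/√150 = 0.9798.
SE(x̄₁ − x̄₂) = √(0.4714² + 0.9798²) = 1.0873 for independent samples with unequal variances.
With z* = 1.960, the margin is 1.960 × 1.0873 = 2.1311.
x̄₁ − x̄₂ = 34.3 − 23.3 = 11.0000; the interval is 11.0000 ± 2.1311 = (8.87, 13.13).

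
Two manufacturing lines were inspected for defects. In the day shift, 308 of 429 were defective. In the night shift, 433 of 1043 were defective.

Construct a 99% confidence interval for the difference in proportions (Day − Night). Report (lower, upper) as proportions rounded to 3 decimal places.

(0.234, 0.371)

First, p̂₁ = 308/429 = 0.7179; p̂₂ = 433/1043 = 0.4151.
The two standard errors are √(0.7179×0.2821/429) = 0.02173 and √(0.4151×0.5849/1043) = 0.01526.
Because the samples are independent, SE_diff = √(0.02173² + 0.01526²) = 0.02655.
Using z* = 2.576 for 99%, ME = 2.576 × 0.02655 = 0.06839.
p̂₁ − p̂₂ = 0.3028; interval 0.3028 ± 0.06839 gives (0.234, 0.371).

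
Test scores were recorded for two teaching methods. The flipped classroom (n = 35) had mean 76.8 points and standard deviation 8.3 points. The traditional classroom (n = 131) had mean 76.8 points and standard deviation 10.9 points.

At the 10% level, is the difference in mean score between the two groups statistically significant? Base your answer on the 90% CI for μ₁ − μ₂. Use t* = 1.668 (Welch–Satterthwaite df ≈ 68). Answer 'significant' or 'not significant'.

Standard errors of each mean: 8.3/√35 = 1.4030 and 10.9/√131 = 0.9523.
SE(x̄₁ − x̄₂) = √(1.4030² + 0.9523²) = 1.6957 for independent samples with unequal variances.
With t* = 1.668, the margin is 1.668 × 1.6957 = 2.8284.
x̄₁ − x̄₂ = 76.8 − 76.8 = 0.0000; the interval is 0.0000 ± 2.8284 = (-2.8284, 2.8284).
The interval (-2.8284, 2.8284) contains 0, so the difference is not significant.

not significant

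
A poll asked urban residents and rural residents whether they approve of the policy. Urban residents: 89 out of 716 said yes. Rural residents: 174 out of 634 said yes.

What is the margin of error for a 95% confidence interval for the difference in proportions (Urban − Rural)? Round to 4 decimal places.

0.0423

First, p̂₁ = 89/716 = 0.1243; p̂₂ = 174/634 = 0.2744.
The two standard errors are √(0.1243×0.8757/716) = 0.01233 and √(0.2744×0.7256/634) = 0.01772.
Because the samples are independent, SE_diff = √(0.01233² + 0.01772²) = 0.02159.
Using z* = 1.960 for 95%, ME = 1.960 × 0.02159 = 0.04232.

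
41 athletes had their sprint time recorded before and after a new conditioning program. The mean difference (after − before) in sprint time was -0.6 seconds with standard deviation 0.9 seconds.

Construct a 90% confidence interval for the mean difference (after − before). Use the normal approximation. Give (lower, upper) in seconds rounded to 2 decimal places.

Paired design: SE = s_d/√n = 0.9/√41 = 0.1406.
z* = 1.645; margin of error = 1.645 × 0.1406 = 0.2313.
-0.6 ± 0.2313 → (-0.83, -0.37).

(-0.83, -0.37)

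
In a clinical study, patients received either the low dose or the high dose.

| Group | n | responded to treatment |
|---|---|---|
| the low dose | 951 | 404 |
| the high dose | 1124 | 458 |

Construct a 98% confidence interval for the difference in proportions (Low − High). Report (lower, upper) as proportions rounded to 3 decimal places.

(-0.033, 0.068)

p̂₁ = 404/951 = 0.4248 and p̂₂ = 458/1124 = 0.4075.
SE₁ = √(p̂₁(1−p̂₁)/n₁) = √(0.4248·0.5752/951) = 0.01603; SE₂ = √(0.4075·0.5925/1124) = 0.01466.
Independent samples: SE of the difference = √(SE₁² + SE₂²) = √(0.0002569609 + 0.0002149156) = 0.02172.
z* for 98% confidence is 2.326, so the margin of error is 2.326 × 0.02172 = 0.05052.
Point estimate p̂₁ − p̂₂ = 0.4248 − 0.4075 = 0.0173.
0.0173 ± 0.05052 → (-0.033, 0.068).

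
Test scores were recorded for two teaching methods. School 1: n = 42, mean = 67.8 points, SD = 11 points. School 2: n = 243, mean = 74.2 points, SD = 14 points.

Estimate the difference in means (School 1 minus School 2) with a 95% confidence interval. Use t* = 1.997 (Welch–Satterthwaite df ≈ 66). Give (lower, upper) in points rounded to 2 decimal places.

Per-group SEs: s₁/√n₁ = 11/√42 = 1.6973, s₂/√n₂ = 14/√243 = 0.8981.
Unpooled SE of the difference: √(2.88082729 + 0.80658361) = 1.9203.
Margin of error = t* · SE = 1.997 × 1.9203 = 3.8348.
x̄₁ − x̄₂ = 67.8 − 74.2 = -6.4000.
CI: -6.4000 ± 3.8348 = (-10.23, -2.57).

(-10.23, -2.57)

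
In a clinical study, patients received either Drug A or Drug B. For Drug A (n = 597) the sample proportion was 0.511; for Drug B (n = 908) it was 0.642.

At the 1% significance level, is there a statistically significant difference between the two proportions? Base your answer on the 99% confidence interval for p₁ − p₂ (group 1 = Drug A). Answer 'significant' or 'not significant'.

significant

The two standard errors are √(0.5110×0.4890/597) = 0.02046 and √(0.6420×0.3580/908) = 0.01591.
Because the samples are independent, SE_diff = √(0.02046² + 0.01591²) = 0.02592.
Using z* = 2.576 for 99%, ME = 2.576 × 0.02592 = 0.06677.
p̂₁ − p̂₂ = -0.1310; interval -0.1310 ± 0.06677 gives (-0.19777, -0.06423).
The interval (-0.19777, -0.06423) does not contain 0, so the difference is significant.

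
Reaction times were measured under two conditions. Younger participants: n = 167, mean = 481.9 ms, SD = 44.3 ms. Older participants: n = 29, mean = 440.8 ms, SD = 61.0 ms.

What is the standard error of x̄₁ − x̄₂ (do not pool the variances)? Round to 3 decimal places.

11.835

SE₁ = s₁/√n₁ = 44.3/√167 = 3.4280; SE₂ = 61.0/√29 = 11.3274.
Independent samples, unequal variances: SE_diff = √(SE₁² + SE₂²) = √(11.751184 + 128.30999076) = 11.8347.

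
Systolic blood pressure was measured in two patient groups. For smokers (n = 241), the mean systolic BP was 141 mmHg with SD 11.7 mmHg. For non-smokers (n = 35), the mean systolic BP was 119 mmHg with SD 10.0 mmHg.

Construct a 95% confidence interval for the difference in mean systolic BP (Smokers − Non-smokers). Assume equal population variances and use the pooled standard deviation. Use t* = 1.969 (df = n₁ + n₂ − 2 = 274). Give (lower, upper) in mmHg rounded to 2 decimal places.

s_p = √[((n₁−1)s₁² + (n₂−1)s₂²)/(n₁+n₂−2)] = √[(240·11.7² + 34·10.0²)/274] = 11.5027.
SE = 11.5027·√(1/241 + 1/35) = 2.0807.
With t* = 1.969, margin = 1.969 × 2.0807 = 4.0969.
x̄₁ − x̄₂ = 141 − 119 = 22.0000; interval 22.0000 ± 4.0969 = (17.90, 26.10).

(17.90, 26.10)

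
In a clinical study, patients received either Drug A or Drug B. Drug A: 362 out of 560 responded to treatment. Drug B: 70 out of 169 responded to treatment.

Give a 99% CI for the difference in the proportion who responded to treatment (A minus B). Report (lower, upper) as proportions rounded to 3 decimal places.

(0.122, 0.343)

p̂₁ = 362/560 = 0.6464 and p̂₂ = 70/169 = 0.4142.
SE₁ = √(p̂₁(1−p̂₁)/n₁) = √(0.6464·0.3536/560) = 0.02020; SE₂ = √(0.4142·0.5858/169) = 0.03789.
Independent samples: SE of the difference = √(SE₁² + SE₂²) = √(0.00040804 + 0.0014356521) = 0.04294.
z* for 99% confidence is 2.576, so the margin of error is 2.576 × 0.04294 = 0.11061.
Point estimate p̂₁ − p̂₂ = 0.6464 − 0.4142 = 0.2322.
0.2322 ± 0.11061 → (0.122, 0.343).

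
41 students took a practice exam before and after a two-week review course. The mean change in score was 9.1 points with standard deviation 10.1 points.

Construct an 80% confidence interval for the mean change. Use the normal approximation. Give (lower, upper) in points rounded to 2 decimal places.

(7.08, 11.12)

This is a matched-pairs design, so SE = s_d/√n = 10.1/√41 = 1.5774.
Margin = 1.282 × 1.5774 = 2.0222; the interval is 9.1 ± 2.0222 = (7.08, 11.12).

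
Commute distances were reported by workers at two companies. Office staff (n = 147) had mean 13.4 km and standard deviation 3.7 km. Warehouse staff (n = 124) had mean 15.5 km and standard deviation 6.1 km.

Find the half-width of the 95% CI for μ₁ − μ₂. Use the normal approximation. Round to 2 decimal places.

SE₁ = s₁/√n₁ = 3.7/√147 = 0.3052; SE₂ = 6.1/√124 = 0.5478.
Independent samples, unequal variances: SE_diff = √(SE₁² + SE₂²) = √(0.09314704 + 0.30008484) = 0.6271.
z* = 1.960, so margin of error = 1.960 × 0.6271 = 1.2291.

1.23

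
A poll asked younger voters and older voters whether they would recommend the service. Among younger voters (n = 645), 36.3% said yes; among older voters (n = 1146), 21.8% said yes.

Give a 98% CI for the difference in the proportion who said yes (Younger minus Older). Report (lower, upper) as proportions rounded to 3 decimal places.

(0.093, 0.197)

The two standard errors are √(0.3630×0.6370/645) = 0.01893 and √(0.2180×0.7820/1146) = 0.01220.
Because the samples are independent, SE_diff = √(0.01893² + 0.01220²) = 0.02252.
Using z* = 2.326 for 98%, ME = 2.326 × 0.02252 = 0.05238.
p̂₁ − p̂₂ = 0.1450; interval 0.1450 ± 0.05238 gives (0.093, 0.197).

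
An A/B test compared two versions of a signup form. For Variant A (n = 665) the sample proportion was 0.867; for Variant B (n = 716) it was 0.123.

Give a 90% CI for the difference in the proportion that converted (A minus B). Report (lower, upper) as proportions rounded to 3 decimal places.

SE₁ = √(p̂₁(1−p̂₁)/n₁) = √(0.8670·0.1330/665) = 0.01317; SE₂ = √(0.1230·0.8770/716) = 0.01227.
Independent samples: SE of the difference = √(SE₁² + SE₂²) = √(0.0001734489 + 0.0001505529) = 0.01800.
z* for 90% confidence is 1.645, so the margin of error is 1.645 × 0.01800 = 0.02961.
Point estimate p̂₁ − p̂₂ = 0.8670 − 0.1230 = 0.7440.
0.7440 ± 0.02961 → (0.714, 0.774).

(0.714, 0.774)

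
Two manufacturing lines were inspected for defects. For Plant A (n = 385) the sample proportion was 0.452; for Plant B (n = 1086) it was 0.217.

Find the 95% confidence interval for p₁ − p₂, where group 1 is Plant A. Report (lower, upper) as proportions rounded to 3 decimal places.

(0.180, 0.290)

Each SE is √(p̂(1−p̂)/n): √(0.4520·0.5480/385) = 0.02536 and √(0.2170·0.7830/1086) = 0.01251.
SE(p̂₁ − p̂₂) = √(SE₁² + SE₂²) = √(0.0006431296 + 0.0001565001) = 0.02828, since the two samples are independent.
At 95% confidence z* = 1.960; margin = 1.960 × 0.02828 = 0.05543.
The difference is 0.4520 − 0.2170 = 0.2350, so the interval is 0.2350 ± 0.05543 = (0.180, 0.290).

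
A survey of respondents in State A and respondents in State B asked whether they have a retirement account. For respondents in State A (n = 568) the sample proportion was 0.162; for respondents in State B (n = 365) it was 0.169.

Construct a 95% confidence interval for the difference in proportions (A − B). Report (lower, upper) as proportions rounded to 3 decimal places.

(-0.056, 0.042)

SE₁ = √(p̂₁(1−p̂₁)/n₁) = √(0.1620·0.8380/568) = 0.01546; SE₂ = √(0.1690·0.8310/365) = 0.01962.
Independent samples: SE of the difference = √(SE₁² + SE₂²) = √(0.0002390116 + 0.0003849444) = 0.02498.
z* for 95% confidence is 1.960, so the margin of error is 1.960 × 0.02498 = 0.04896.
Point estimate p̂₁ − p̂₂ = 0.1620 − 0.1690 = -0.0070.
-0.0070 ± 0.04896 → (-0.056, 0.042).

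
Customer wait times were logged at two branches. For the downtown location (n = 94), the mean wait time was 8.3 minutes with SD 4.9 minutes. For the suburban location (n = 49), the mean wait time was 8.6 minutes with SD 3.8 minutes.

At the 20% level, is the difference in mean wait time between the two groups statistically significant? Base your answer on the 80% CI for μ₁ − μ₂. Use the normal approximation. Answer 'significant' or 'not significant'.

SE₁ = s₁/√n₁ = 4.9/√94 = 0.5054; SE₂ = 3.8/√49 = 0.5429.
Independent samples, unequal variances: SE_diff = √(SE₁² + SE₂²) = √(0.25542916 + 0.29474041) = 0.7417.
z* = 1.282, so margin of error = 1.282 × 0.7417 = 0.9509.
Difference in means = 8.3 − 8.6 = -0.3000.
-0.3000 ± 0.9509 → (-1.2509, 0.6509).
The interval (-1.2509, 0.6509) contains 0, so the difference is not significant.

not significant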